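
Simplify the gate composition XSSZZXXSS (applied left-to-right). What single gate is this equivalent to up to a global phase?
X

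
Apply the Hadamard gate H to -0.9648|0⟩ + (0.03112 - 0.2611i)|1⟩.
(-0.6602 - 0.1846i)|0⟩ + (-0.7042 + 0.1846i)|1⟩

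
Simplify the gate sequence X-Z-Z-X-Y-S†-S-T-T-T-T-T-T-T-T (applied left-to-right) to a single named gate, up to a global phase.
Y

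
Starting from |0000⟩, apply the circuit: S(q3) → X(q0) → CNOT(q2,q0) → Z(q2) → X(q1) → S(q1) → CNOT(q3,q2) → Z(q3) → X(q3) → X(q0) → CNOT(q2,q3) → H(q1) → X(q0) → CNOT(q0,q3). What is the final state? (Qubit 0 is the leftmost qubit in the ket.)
(1/√2)i|1000⟩ - (1/√2)i|1100⟩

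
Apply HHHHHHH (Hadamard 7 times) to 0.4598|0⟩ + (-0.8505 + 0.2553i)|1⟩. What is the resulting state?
(-0.2763 + 0.1805i)|0⟩ + (0.9265 - 0.1805i)|1⟩

H² = I, so H^7 = H: a single Hadamard. With (a, b) = (0.4598, (-0.8505 + 0.2553i)), H gives ((a + b)/√2, (a − b)/√2) = ((-0.2763 + 0.1805i), (0.9265 - 0.1805i)).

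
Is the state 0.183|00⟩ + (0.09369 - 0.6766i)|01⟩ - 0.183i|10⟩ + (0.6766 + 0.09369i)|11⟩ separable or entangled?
Entangled

Writing the state as a|00⟩ + b|01⟩ + c|10⟩ + d|11⟩, it is a product state iff ad − bc = 0.
Here (a, b, c, d) = (0.183, (0.09369 - 0.6766i), -0.183i, (0.6766 + 0.09369i)): ad − bc = (0.183)(0.6766 + 0.09369i) − (0.09369 - 0.6766i)(-0.183i) = (0.2476 + 0.03429i) ≠ 0, so the state is entangled.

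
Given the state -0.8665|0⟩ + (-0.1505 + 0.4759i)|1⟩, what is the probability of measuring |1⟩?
0.2491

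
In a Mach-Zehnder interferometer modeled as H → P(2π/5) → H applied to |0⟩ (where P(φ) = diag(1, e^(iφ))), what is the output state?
(0.6545 + 0.4755i)|0⟩ + (0.3455 - 0.4755i)|1⟩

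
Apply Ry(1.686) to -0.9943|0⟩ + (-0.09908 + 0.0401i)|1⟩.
(-0.5875 - 0.02994i)|0⟩ + (-0.8083 + 0.02668i)|1⟩

Ry(1.686) = [[cos(θ/2), −sin(θ/2)], [sin(θ/2), cos(θ/2)]]; θ = 1.686, cos(θ/2) ≈ 0.665226, sin(θ/2) ≈ 0.746642.
With a = amp(|0⟩) = -0.9943 and b = amp(|1⟩) = (-0.09908 + 0.0401i):
new amp(|0⟩) = (0.665226)·a + (-0.746642)·b = (-0.5875 - 0.02994i)
new amp(|1⟩) = (0.746642)·a + (0.665226)·b = (-0.8083 + 0.02668i)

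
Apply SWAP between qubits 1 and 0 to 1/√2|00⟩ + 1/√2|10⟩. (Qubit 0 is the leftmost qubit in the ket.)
1/√2|00⟩ + 1/√2|01⟩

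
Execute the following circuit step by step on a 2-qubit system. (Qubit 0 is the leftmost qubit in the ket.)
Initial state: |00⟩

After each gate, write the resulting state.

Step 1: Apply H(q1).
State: 1/√2|00⟩ + 1/√2|01⟩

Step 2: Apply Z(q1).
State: 1/√2|00⟩ - 1/√2|01⟩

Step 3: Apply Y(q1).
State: (1/√2)i|00⟩ + (1/√2)i|01⟩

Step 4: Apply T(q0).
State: (1/√2)i|00⟩ + (1/√2)i|01⟩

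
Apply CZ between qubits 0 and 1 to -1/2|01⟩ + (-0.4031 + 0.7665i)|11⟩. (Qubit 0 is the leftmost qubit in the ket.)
-1/2|01⟩ + (0.4031 - 0.7665i)|11⟩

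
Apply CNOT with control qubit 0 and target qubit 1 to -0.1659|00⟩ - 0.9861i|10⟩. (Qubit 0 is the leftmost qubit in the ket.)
-0.1659|00⟩ - 0.9861i|11⟩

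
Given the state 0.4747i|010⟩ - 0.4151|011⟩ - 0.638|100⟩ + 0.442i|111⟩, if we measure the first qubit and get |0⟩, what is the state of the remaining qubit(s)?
0.7528i|10⟩ - 0.6583|11⟩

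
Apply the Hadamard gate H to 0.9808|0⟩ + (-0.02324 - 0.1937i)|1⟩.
(0.6771 - 0.137i)|0⟩ + (0.71 + 0.137i)|1⟩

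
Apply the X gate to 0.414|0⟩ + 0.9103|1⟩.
0.9103|0⟩ + 0.414|1⟩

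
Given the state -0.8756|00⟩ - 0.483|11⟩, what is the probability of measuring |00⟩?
0.7667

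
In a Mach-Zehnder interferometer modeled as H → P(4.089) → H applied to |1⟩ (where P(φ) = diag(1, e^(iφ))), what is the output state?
(0.7919 + 0.406i)|0⟩ + (0.2081 - 0.406i)|1⟩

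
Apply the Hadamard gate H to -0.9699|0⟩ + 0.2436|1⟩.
-0.5136|0⟩ - 0.8581|1⟩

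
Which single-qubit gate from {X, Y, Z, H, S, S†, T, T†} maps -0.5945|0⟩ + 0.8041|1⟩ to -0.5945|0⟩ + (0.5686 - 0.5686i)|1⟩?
T†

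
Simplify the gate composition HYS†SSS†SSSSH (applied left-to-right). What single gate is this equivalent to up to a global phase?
Y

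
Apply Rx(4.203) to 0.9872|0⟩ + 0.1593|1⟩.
(-0.4997 - 0.1374i)|0⟩ + (-0.08063 - 0.8514i)|1⟩

Rx(4.203) = [[cos(θ/2), −i·sin(θ/2)], [−i·sin(θ/2), cos(θ/2)]]; θ = 4.203, cos(θ/2) ≈ -0.50614, sin(θ/2) ≈ 0.862451.
With a = amp(|0⟩) = 0.9872 and b = amp(|1⟩) = 0.1593:
new amp(|0⟩) = (-0.50614)·a + (-0.862451i)·b = (-0.4997 - 0.1374i)
new amp(|1⟩) = (-0.862451i)·a + (-0.50614)·b = (-0.08063 - 0.8514i)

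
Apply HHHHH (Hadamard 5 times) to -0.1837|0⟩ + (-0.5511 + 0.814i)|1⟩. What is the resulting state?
(-0.5196 + 0.5756i)|0⟩ + (0.2598 - 0.5756i)|1⟩

H² = I, so H^5 = H: a single Hadamard. With (a, b) = (-0.1837, (-0.5511 + 0.814i)), H gives ((a + b)/√2, (a − b)/√2) = ((-0.5196 + 0.5756i), (0.2598 - 0.5756i)).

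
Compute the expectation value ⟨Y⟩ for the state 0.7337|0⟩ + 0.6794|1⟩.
0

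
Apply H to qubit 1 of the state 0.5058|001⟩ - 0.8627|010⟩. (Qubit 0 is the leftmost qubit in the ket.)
-0.61|000⟩ + 0.3577|001⟩ + 0.61|010⟩ + 0.3577|011⟩

H on qubit 1 mixes each pair of kets that differ only in qubit 1: amplitudes (a, b) of (|…0…⟩, |…1…⟩) become ((a + b)/√2, (a − b)/√2). Kets absent from the input have amplitude 0.
(|000⟩, |010⟩): (a, b) = (0, -0.8627) → (-0.61, 0.61)
(|001⟩, |011⟩): (a, b) = (0.5058, 0) → (0.3577, 0.3577)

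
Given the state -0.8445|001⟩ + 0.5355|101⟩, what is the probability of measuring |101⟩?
0.2868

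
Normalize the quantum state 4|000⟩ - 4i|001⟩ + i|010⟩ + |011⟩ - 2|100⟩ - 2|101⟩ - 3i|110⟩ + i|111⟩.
0.5547|000⟩ - 0.5547i|001⟩ + 0.1387i|010⟩ + 0.1387|011⟩ - 0.2774|100⟩ - 0.2774|101⟩ - 0.416i|110⟩ + 0.1387i|111⟩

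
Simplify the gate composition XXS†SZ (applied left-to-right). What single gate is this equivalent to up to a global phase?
Z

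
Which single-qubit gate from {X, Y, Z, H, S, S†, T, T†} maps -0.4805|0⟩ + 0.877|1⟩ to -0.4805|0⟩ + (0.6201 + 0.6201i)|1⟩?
T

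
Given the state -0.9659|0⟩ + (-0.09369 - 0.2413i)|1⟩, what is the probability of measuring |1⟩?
0.067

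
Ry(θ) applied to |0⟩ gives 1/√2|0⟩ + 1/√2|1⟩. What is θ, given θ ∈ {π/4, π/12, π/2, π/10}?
π/2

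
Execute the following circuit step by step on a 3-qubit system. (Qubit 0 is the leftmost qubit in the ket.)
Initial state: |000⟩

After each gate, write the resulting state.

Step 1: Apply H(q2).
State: 1/√2|000⟩ + 1/√2|001⟩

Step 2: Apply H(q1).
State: 1/2|000⟩ + 1/2|001⟩ + 1/2|010⟩ + 1/2|011⟩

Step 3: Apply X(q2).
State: 1/2|000⟩ + 1/2|001⟩ + 1/2|010⟩ + 1/2|011⟩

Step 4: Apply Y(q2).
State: -(1/2)i|000⟩ + (1/2)i|001⟩ - (1/2)i|010⟩ + (1/2)i|011⟩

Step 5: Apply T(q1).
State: -(1/2)i|000⟩ + (1/2)i|001⟩ + (1/√8 - (1/√8)i)|010⟩ + (-1/√8 + (1/√8)i)|011⟩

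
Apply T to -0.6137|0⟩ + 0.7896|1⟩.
-0.6137|0⟩ + (0.5583 + 0.5583i)|1⟩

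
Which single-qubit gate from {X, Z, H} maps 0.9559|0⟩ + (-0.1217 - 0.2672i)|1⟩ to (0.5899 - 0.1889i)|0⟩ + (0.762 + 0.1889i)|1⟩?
H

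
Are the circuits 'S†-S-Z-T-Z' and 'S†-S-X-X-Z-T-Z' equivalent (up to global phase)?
Yes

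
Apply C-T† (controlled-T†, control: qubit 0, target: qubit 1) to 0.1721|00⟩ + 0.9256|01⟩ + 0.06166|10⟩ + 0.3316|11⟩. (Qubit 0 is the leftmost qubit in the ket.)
0.1721|00⟩ + 0.9256|01⟩ + 0.06166|10⟩ + (0.2345 - 0.2345i)|11⟩

C-T† leaves the control-|0⟩ kets |00⟩, |01⟩ unchanged and applies T† to qubit 1 on the control-|1⟩ pair (|10⟩, |11⟩).
T† = [[1, 0], [0, (1/√2 - (1/√2)i)]].
With a = amp(|10⟩) = 0.06166 and b = amp(|11⟩) = 0.3316:
new amp(|10⟩) = (1)·a = 0.06166
new amp(|11⟩) = (1/√2 - (1/√2)i)·b = (0.2345 - 0.2345i)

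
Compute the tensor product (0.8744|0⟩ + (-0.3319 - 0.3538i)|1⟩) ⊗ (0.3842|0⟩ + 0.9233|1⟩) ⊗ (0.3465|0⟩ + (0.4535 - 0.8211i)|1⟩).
0.1164|000⟩ + (0.1524 - 0.2758i)|001⟩ + 0.2797|010⟩ + (0.3661 - 0.6629i)|011⟩ + (-0.04418 - 0.0471i)|100⟩ + (-0.1694 + 0.04306i)|101⟩ + (-0.1062 - 0.1132i)|110⟩ + (-0.4072 + 0.1035i)|111⟩

amp(|b₁b₂…⟩) = product of the factor amplitudes for bits b₁, b₂, …; only kets whose every factor amplitude is nonzero survive.
|000⟩: (0.8744)(0.3842)(0.3465) = 0.1164
|001⟩: (0.8744)(0.3842)(0.4535 - 0.8211i) = (0.1524 - 0.2758i)
|010⟩: (0.8744)(0.9233)(0.3465) = 0.2797
|011⟩: (0.8744)(0.9233)(0.4535 - 0.8211i) = (0.3661 - 0.6629i)
|100⟩: (-0.3319 - 0.3538i)(0.3842)(0.3465) = (-0.04418 - 0.0471i)
|101⟩: (-0.3319 - 0.3538i)(0.3842)(0.4535 - 0.8211i) = (-0.1694 + 0.04306i)
|110⟩: (-0.3319 - 0.3538i)(0.9233)(0.3465) = (-0.1062 - 0.1132i)
|111⟩: (-0.3319 - 0.3538i)(0.9233)(0.4535 - 0.8211i) = (-0.4072 + 0.1035i)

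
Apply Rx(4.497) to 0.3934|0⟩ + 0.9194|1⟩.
(-0.2467 - 0.7162i)|0⟩ + (-0.5765 - 0.3065i)|1⟩

Rx(4.497) = [[cos(θ/2), −i·sin(θ/2)], [−i·sin(θ/2), cos(θ/2)]]; θ = 4.497, cos(θ/2) ≈ -0.627006, sin(θ/2) ≈ 0.779015.
With a = amp(|0⟩) = 0.3934 and b = amp(|1⟩) = 0.9194:
new amp(|0⟩) = (-0.627006)·a + (-0.779015i)·b = (-0.2467 - 0.7162i)
new amp(|1⟩) = (-0.779015i)·a + (-0.627006)·b = (-0.5765 - 0.3065i)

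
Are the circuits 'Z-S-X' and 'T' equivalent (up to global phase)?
No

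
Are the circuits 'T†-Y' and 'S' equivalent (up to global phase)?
No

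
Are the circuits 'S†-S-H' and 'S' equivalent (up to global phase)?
No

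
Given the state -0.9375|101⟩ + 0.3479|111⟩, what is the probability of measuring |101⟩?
0.8789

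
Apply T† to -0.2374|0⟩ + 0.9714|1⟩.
-0.2374|0⟩ + (0.6869 - 0.6869i)|1⟩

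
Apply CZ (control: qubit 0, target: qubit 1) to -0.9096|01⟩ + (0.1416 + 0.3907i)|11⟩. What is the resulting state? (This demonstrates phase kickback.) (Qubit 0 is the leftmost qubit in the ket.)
-0.9096|01⟩ + (-0.1416 - 0.3907i)|11⟩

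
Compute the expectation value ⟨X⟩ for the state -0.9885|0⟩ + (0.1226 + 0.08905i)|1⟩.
-0.2424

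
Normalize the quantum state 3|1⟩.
|1⟩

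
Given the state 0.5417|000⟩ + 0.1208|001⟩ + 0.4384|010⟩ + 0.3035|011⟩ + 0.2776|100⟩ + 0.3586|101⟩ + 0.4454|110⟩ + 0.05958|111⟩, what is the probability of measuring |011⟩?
0.09211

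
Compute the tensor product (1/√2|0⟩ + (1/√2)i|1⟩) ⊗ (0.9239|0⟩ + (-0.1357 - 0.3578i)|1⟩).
0.6533|00⟩ + (-0.09595 - 0.253i)|01⟩ + 0.6533i|10⟩ + (0.253 - 0.09595i)|11⟩

amp(|b₁b₂…⟩) = product of the factor amplitudes for bits b₁, b₂, …; only kets whose every factor amplitude is nonzero survive.
|00⟩: (1/√2)(0.9239) = 0.6533
|01⟩: (1/√2)(-0.1357 - 0.3578i) = (-0.09595 - 0.253i)
|10⟩: ((1/√2)i)(0.9239) = 0.6533i
|11⟩: ((1/√2)i)(-0.1357 - 0.3578i) = (0.253 - 0.09595i)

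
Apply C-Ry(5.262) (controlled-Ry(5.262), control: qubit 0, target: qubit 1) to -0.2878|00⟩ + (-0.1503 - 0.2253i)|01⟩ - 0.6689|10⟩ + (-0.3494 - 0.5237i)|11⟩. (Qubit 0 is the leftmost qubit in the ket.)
-0.2878|00⟩ + (-0.1503 - 0.2253i)|01⟩ + (0.7543 + 0.2559i)|10⟩ + (-0.02205 + 0.4569i)|11⟩

C-Ry(5.262) leaves the control-|0⟩ kets |00⟩, |01⟩ unchanged and applies Ry(5.262) to qubit 1 on the control-|1⟩ pair (|10⟩, |11⟩).
Ry(5.262) = [[cos(θ/2), −sin(θ/2)], [sin(θ/2), cos(θ/2)]]; θ = 5.262, cos(θ/2) ≈ -0.872455, sin(θ/2) ≈ 0.488694.
With a = amp(|10⟩) = -0.6689 and b = amp(|11⟩) = (-0.3494 - 0.5237i):
new amp(|10⟩) = (-0.872455)·a + (-0.488694)·b = (0.7543 + 0.2559i)
new amp(|11⟩) = (0.488694)·a + (-0.872455)·b = (-0.02205 + 0.4569i)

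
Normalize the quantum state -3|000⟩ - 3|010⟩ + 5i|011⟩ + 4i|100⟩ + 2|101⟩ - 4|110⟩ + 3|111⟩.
-0.3198|000⟩ - 0.3198|010⟩ + 0.533i|011⟩ + 0.4264i|100⟩ + 0.2132|101⟩ - 0.4264|110⟩ + 0.3198|111⟩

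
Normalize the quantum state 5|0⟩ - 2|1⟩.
0.9285|0⟩ - 0.3714|1⟩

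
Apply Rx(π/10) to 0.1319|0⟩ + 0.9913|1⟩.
(0.1303 - 0.1551i)|0⟩ + (0.9791 - 0.02063i)|1⟩

Rx(π/10) = [[cos(θ/2), −i·sin(θ/2)], [−i·sin(θ/2), cos(θ/2)]]; θ = π/10, cos(θ/2) ≈ 0.987688, sin(θ/2) ≈ 0.156434.
With a = amp(|0⟩) = 0.1319 and b = amp(|1⟩) = 0.9913:
new amp(|0⟩) = (0.987688)·a + (-0.156434i)·b = (0.1303 - 0.1551i)
new amp(|1⟩) = (-0.156434i)·a + (0.987688)·b = (0.9791 - 0.02063i)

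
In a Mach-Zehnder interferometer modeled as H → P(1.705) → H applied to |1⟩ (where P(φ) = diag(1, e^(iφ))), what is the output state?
(0.5669 - 0.4955i)|0⟩ + (0.4331 + 0.4955i)|1⟩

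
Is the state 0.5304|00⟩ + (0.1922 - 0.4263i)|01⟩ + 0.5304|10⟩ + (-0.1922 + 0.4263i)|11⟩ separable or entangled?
Entangled

Writing the state as a|00⟩ + b|01⟩ + c|10⟩ + d|11⟩, it is a product state iff ad − bc = 0.
Here (a, b, c, d) = (0.5304, (0.1922 - 0.4263i), 0.5304, (-0.1922 + 0.4263i)): ad − bc = (0.5304)(-0.1922 + 0.4263i) − (0.1922 - 0.4263i)(0.5304) = (-0.2039 + 0.4522i) ≠ 0, so the state is entangled.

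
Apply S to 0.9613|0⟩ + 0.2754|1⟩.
0.9613|0⟩ + 0.2754i|1⟩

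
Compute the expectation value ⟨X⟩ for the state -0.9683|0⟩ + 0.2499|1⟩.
-0.484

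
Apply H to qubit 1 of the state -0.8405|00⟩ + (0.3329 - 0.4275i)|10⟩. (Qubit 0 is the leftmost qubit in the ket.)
-0.5943|00⟩ - 0.5943|01⟩ + (0.2354 - 0.3023i)|10⟩ + (0.2354 - 0.3023i)|11⟩

H on qubit 1 mixes each pair of kets that differ only in qubit 1: amplitudes (a, b) of (|…0…⟩, |…1…⟩) become ((a + b)/√2, (a − b)/√2). Kets absent from the input have amplitude 0.
(|00⟩, |01⟩): (a, b) = (-0.8405, 0) → (-0.5943, -0.5943)
(|10⟩, |11⟩): (a, b) = ((0.3329 - 0.4275i), 0) → ((0.2354 - 0.3023i), (0.2354 - 0.3023i))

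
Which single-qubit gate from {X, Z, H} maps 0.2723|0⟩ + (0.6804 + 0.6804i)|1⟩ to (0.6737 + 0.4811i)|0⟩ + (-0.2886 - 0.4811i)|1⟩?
H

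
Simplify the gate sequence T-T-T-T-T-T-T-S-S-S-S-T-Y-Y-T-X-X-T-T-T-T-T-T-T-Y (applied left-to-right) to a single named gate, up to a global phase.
Y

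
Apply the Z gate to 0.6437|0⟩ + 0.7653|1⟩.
0.6437|0⟩ - 0.7653|1⟩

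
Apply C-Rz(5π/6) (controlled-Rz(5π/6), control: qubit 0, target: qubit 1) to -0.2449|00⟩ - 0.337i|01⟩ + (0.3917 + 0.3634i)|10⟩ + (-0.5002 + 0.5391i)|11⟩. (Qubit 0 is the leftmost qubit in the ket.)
-0.2449|00⟩ - 0.337i|01⟩ + (0.4524 - 0.2843i)|10⟩ + (-0.6502 - 0.3436i)|11⟩

C-Rz(5π/6) leaves the control-|0⟩ kets |00⟩, |01⟩ unchanged and applies Rz(5π/6) to qubit 1 on the control-|1⟩ pair (|10⟩, |11⟩).
Rz(5π/6) = [[e^(−iθ/2), 0], [0, e^(iθ/2)]] with e^(±iθ/2) = cos(θ/2) ± i·sin(θ/2); θ = 5π/6, cos(θ/2) ≈ 0.258819, sin(θ/2) ≈ 0.965926.
With a = amp(|10⟩) = (0.3917 + 0.3634i) and b = amp(|11⟩) = (-0.5002 + 0.5391i):
new amp(|10⟩) = (0.258819 - 0.965926i)·a = (0.4524 - 0.2843i)
new amp(|11⟩) = (0.258819 + 0.965926i)·b = (-0.6502 - 0.3436i)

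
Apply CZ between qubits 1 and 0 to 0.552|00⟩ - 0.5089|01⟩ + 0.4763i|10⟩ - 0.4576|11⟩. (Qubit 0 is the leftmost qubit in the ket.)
0.552|00⟩ - 0.5089|01⟩ + 0.4763i|10⟩ + 0.4576|11⟩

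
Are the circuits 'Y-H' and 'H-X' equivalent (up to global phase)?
No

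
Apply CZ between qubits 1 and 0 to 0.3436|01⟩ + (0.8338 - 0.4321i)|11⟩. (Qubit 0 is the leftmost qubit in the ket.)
0.3436|01⟩ + (-0.8338 + 0.4321i)|11⟩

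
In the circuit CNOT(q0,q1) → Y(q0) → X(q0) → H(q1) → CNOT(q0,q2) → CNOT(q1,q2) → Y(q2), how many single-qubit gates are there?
4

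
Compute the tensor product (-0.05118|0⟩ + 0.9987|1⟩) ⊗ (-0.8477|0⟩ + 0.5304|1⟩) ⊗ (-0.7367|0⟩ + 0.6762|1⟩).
-0.03196|000⟩ + 0.02934|001⟩ + 0.02|010⟩ - 0.01836|011⟩ + 0.6237|100⟩ - 0.5725|101⟩ - 0.3902|110⟩ + 0.3582|111⟩

amp(|b₁b₂…⟩) = product of the factor amplitudes for bits b₁, b₂, …; only kets whose every factor amplitude is nonzero survive.
|000⟩: (-0.05118)(-0.8477)(-0.7367) = -0.03196
|001⟩: (-0.05118)(-0.8477)(0.6762) = 0.02934
|010⟩: (-0.05118)(0.5304)(-0.7367) = 0.02
|011⟩: (-0.05118)(0.5304)(0.6762) = -0.01836
|100⟩: (0.9987)(-0.8477)(-0.7367) = 0.6237
|101⟩: (0.9987)(-0.8477)(0.6762) = -0.5725
|110⟩: (0.9987)(0.5304)(-0.7367) = -0.3902
|111⟩: (0.9987)(0.5304)(0.6762) = 0.3582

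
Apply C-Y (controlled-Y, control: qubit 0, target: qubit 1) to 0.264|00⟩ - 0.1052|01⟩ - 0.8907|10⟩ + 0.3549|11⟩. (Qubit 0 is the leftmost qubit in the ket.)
0.264|00⟩ - 0.1052|01⟩ - 0.3549i|10⟩ - 0.8907i|11⟩

C-Y leaves the control-|0⟩ kets |00⟩, |01⟩ unchanged and applies Y to qubit 1 on the control-|1⟩ pair (|10⟩, |11⟩).
Y = [[0, -i], [i, 0]].
With a = amp(|10⟩) = -0.8907 and b = amp(|11⟩) = 0.3549:
new amp(|10⟩) = (-i)·b = -0.3549i
new amp(|11⟩) = (i)·a = -0.8907i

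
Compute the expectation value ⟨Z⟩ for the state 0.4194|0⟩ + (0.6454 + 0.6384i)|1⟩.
-0.6482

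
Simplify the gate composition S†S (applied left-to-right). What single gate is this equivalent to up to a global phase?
I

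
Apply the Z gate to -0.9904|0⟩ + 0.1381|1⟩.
-0.9904|0⟩ - 0.1381|1⟩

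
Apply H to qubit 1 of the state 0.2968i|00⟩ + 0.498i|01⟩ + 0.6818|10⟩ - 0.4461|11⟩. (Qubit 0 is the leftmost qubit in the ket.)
0.562i|00⟩ - 0.1423i|01⟩ + 0.1667|10⟩ + 0.7975|11⟩

H on qubit 1 mixes each pair of kets that differ only in qubit 1: amplitudes (a, b) of (|…0…⟩, |…1…⟩) become ((a + b)/√2, (a − b)/√2). Kets absent from the input have amplitude 0.
(|00⟩, |01⟩): (a, b) = (0.2968i, 0.498i) → (0.562i, -0.1423i)
(|10⟩, |11⟩): (a, b) = (0.6818, -0.4461) → (0.1667, 0.7975)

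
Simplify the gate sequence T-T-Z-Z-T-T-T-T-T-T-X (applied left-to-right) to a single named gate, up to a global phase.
X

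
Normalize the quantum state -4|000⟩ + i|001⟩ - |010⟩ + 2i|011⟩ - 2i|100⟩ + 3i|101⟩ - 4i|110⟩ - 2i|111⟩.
-0.5394|000⟩ + 0.1348i|001⟩ - 0.1348|010⟩ + 0.2697i|011⟩ - 0.2697i|100⟩ + 0.4045i|101⟩ - 0.5394i|110⟩ - 0.2697i|111⟩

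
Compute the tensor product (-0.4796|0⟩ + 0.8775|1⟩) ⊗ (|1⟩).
-0.4796|01⟩ + 0.8775|11⟩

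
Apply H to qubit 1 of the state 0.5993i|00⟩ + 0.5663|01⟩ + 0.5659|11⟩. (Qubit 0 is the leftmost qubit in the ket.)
(0.4004 + 0.4238i)|00⟩ + (-0.4004 + 0.4238i)|01⟩ + 0.4002|10⟩ - 0.4002|11⟩

H on qubit 1 mixes each pair of kets that differ only in qubit 1: amplitudes (a, b) of (|…0…⟩, |…1…⟩) become ((a + b)/√2, (a − b)/√2). Kets absent from the input have amplitude 0.
(|00⟩, |01⟩): (a, b) = (0.5993i, 0.5663) → ((0.4004 + 0.4238i), (-0.4004 + 0.4238i))
(|10⟩, |11⟩): (a, b) = (0, 0.5659) → (0.4002, -0.4002)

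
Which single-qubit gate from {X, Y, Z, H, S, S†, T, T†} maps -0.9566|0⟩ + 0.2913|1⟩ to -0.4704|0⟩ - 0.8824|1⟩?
H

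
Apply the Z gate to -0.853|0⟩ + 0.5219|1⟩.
-0.853|0⟩ - 0.5219|1⟩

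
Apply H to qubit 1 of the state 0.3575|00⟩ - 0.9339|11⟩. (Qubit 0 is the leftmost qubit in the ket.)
0.2528|00⟩ + 0.2528|01⟩ - 0.6604|10⟩ + 0.6604|11⟩

H on qubit 1 mixes each pair of kets that differ only in qubit 1: amplitudes (a, b) of (|…0…⟩, |…1…⟩) become ((a + b)/√2, (a − b)/√2). Kets absent from the input have amplitude 0.
(|00⟩, |01⟩): (a, b) = (0.3575, 0) → (0.2528, 0.2528)
(|10⟩, |11⟩): (a, b) = (0, -0.9339) → (-0.6604, 0.6604)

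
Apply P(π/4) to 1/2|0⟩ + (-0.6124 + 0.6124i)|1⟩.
1/2|0⟩ - 0.8661|1⟩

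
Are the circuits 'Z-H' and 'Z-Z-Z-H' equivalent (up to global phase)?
Yes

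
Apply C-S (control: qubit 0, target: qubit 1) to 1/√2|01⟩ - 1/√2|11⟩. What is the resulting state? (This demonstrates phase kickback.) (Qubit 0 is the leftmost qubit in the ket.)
1/√2|01⟩ - (1/√2)i|11⟩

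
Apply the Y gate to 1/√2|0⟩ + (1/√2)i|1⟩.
1/√2|0⟩ + (1/√2)i|1⟩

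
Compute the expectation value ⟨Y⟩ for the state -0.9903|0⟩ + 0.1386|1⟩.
0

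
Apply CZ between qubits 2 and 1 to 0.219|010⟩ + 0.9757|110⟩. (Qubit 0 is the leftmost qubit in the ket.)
0.219|010⟩ + 0.9757|110⟩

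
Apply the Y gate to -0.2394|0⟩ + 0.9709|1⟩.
-0.9709i|0⟩ - 0.2394i|1⟩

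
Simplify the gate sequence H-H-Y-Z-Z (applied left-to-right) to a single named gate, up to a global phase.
Y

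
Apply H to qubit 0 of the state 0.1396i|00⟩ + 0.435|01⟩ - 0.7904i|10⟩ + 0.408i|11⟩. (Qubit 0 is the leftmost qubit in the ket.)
-0.4602i|00⟩ + (0.3076 + 0.2885i)|01⟩ + 0.6576i|10⟩ + (0.3076 - 0.2885i)|11⟩

H on qubit 0 mixes each pair of kets that differ only in qubit 0: amplitudes (a, b) of (|…0…⟩, |…1…⟩) become ((a + b)/√2, (a − b)/√2). Kets absent from the input have amplitude 0.
(|00⟩, |10⟩): (a, b) = (0.1396i, -0.7904i) → (-0.4602i, 0.6576i)
(|01⟩, |11⟩): (a, b) = (0.435, 0.408i) → ((0.3076 + 0.2885i), (0.3076 - 0.2885i))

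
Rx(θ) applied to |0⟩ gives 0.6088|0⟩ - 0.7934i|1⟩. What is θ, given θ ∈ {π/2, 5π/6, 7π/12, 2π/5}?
7π/12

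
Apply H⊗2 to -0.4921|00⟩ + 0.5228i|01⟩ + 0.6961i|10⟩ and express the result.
(-0.2461 + 0.6095i)|00⟩ + (-0.2461 + 0.08665i)|01⟩ + (-0.2461 - 0.08665i)|10⟩ + (-0.2461 - 0.6095i)|11⟩

H⊗2 gives amp(|y⟩) = (1/2) Σ_x (−1)^(x·y) amp(|x⟩), where x·y is the number of positions in which both x and y have a 1.
|00⟩: (-0.4921 + 0.5228i + 0.6961i)/2 = (-0.2461 + 0.6095i)
|01⟩: (-0.4921 - 0.5228i + 0.6961i)/2 = (-0.2461 + 0.08665i)
|10⟩: (-0.4921 + 0.5228i - 0.6961i)/2 = (-0.2461 - 0.08665i)
|11⟩: (-0.4921 - 0.5228i - 0.6961i)/2 = (-0.2461 - 0.6095i)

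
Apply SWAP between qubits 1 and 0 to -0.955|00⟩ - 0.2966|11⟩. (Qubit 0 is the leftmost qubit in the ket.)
-0.955|00⟩ - 0.2966|11⟩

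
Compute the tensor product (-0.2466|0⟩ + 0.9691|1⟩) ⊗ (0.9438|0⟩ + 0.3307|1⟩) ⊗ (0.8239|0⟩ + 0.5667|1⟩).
-0.1918|000⟩ - 0.1319|001⟩ - 0.06719|010⟩ - 0.04621|011⟩ + 0.7536|100⟩ + 0.5183|101⟩ + 0.264|110⟩ + 0.1816|111⟩

amp(|b₁b₂…⟩) = product of the factor amplitudes for bits b₁, b₂, …; only kets whose every factor amplitude is nonzero survive.
|000⟩: (-0.2466)(0.9438)(0.8239) = -0.1918
|001⟩: (-0.2466)(0.9438)(0.5667) = -0.1319
|010⟩: (-0.2466)(0.3307)(0.8239) = -0.06719
|011⟩: (-0.2466)(0.3307)(0.5667) = -0.04621
|100⟩: (0.9691)(0.9438)(0.8239) = 0.7536
|101⟩: (0.9691)(0.9438)(0.5667) = 0.5183
|110⟩: (0.9691)(0.3307)(0.8239) = 0.264
|111⟩: (0.9691)(0.3307)(0.5667) = 0.1816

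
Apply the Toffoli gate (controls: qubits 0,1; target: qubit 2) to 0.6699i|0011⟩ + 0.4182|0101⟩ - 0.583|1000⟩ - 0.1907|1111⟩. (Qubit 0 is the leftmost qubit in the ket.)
0.6699i|0011⟩ + 0.4182|0101⟩ - 0.583|1000⟩ - 0.1907|1101⟩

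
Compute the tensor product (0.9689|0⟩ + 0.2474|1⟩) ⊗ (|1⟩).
0.9689|01⟩ + 0.2474|11⟩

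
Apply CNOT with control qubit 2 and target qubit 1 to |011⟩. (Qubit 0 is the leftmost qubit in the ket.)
|001⟩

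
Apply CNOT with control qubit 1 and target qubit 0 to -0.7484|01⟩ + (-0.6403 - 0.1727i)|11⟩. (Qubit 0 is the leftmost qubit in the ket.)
(-0.6403 - 0.1727i)|01⟩ - 0.7484|11⟩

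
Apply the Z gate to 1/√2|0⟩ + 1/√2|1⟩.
1/√2|0⟩ - 1/√2|1⟩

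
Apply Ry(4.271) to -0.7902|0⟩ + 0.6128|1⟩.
-0.09477|0⟩ - 0.9955|1⟩

Ry(4.271) = [[cos(θ/2), −sin(θ/2)], [sin(θ/2), cos(θ/2)]]; θ = 4.271, cos(θ/2) ≈ -0.535166, sin(θ/2) ≈ 0.844747.
With a = amp(|0⟩) = -0.7902 and b = amp(|1⟩) = 0.6128:
new amp(|0⟩) = (-0.535166)·a + (-0.844747)·b = -0.09477
new amp(|1⟩) = (0.844747)·a + (-0.535166)·b = -0.9955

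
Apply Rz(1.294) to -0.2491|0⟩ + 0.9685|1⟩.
(-0.1988 + 0.1502i)|0⟩ + (0.7728 + 0.5838i)|1⟩

Rz(1.294) = [[e^(−iθ/2), 0], [0, e^(iθ/2)]] with e^(±iθ/2) = cos(θ/2) ± i·sin(θ/2); θ = 1.294, cos(θ/2) ≈ 0.797896, sin(θ/2) ≈ 0.602795.
With a = amp(|0⟩) = -0.2491 and b = amp(|1⟩) = 0.9685:
new amp(|0⟩) = (0.797896 - 0.602795i)·a = (-0.1988 + 0.1502i)
new amp(|1⟩) = (0.797896 + 0.602795i)·b = (0.7728 + 0.5838i)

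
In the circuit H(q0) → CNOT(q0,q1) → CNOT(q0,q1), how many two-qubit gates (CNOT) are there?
2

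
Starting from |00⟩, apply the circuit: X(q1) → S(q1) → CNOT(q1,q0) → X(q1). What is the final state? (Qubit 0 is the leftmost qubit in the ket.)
i|10⟩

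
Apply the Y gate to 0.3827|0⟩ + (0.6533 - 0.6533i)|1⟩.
(-0.6533 - 0.6533i)|0⟩ + 0.3827i|1⟩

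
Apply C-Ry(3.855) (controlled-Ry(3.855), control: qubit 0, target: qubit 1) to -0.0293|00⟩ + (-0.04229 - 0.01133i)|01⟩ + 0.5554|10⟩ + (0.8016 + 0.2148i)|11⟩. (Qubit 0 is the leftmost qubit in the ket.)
-0.0293|00⟩ + (-0.04229 - 0.01133i)|01⟩ + (-0.9451 - 0.2013i)|10⟩ + (0.2405 - 0.07501i)|11⟩

C-Ry(3.855) leaves the control-|0⟩ kets |00⟩, |01⟩ unchanged and applies Ry(3.855) to qubit 1 on the control-|1⟩ pair (|10⟩, |11⟩).
Ry(3.855) = [[cos(θ/2), −sin(θ/2)], [sin(θ/2), cos(θ/2)]]; θ = 3.855, cos(θ/2) ≈ -0.349187, sin(θ/2) ≈ 0.937053.
With a = amp(|10⟩) = 0.5554 and b = amp(|11⟩) = (0.8016 + 0.2148i):
new amp(|10⟩) = (-0.349187)·a + (-0.937053)·b = (-0.9451 - 0.2013i)
new amp(|11⟩) = (0.937053)·a + (-0.349187)·b = (0.2405 - 0.07501i)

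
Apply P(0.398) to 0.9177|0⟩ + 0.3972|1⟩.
0.9177|0⟩ + (0.3662 + 0.1539i)|1⟩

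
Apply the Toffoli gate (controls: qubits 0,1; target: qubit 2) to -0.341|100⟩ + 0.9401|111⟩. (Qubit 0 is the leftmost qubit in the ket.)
-0.341|100⟩ + 0.9401|110⟩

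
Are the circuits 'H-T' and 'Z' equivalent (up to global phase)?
No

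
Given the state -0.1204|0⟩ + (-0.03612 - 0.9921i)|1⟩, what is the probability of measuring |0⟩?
0.0145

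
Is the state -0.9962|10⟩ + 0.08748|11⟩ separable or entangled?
Separable

Writing the state as a|00⟩ + b|01⟩ + c|10⟩ + d|11⟩, it is a product state iff ad − bc = 0.
Here (a, b, c, d) = (0, 0, -0.9962, 0.08748): ad − bc = (0)(0.08748) − (0)(-0.9962) = 0, so the state is separable.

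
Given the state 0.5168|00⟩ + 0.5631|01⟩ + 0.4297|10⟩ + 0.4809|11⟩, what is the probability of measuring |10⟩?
0.1846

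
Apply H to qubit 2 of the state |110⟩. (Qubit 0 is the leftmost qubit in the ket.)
1/√2|110⟩ + 1/√2|111⟩

H on qubit 2 mixes each pair of kets that differ only in qubit 2: amplitudes (a, b) of (|…0…⟩, |…1…⟩) become ((a + b)/√2, (a − b)/√2). Kets absent from the input have amplitude 0.
(|110⟩, |111⟩): (a, b) = (1, 0) → (1/√2, 1/√2)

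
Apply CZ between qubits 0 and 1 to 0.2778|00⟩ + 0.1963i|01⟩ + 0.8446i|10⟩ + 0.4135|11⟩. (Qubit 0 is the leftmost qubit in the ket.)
0.2778|00⟩ + 0.1963i|01⟩ + 0.8446i|10⟩ - 0.4135|11⟩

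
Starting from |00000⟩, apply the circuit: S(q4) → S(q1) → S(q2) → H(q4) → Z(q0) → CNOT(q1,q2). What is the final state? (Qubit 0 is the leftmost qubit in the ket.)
1/√2|00000⟩ + 1/√2|00001⟩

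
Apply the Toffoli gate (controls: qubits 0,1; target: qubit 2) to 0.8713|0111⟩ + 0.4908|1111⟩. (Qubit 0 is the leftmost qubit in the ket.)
0.8713|0111⟩ + 0.4908|1101⟩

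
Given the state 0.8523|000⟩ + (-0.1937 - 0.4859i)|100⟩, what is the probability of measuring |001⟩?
0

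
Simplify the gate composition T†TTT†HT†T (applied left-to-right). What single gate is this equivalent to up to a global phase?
H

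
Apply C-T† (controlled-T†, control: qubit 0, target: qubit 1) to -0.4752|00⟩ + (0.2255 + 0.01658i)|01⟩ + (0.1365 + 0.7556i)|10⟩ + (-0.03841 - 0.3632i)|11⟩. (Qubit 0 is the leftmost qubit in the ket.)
-0.4752|00⟩ + (0.2255 + 0.01658i)|01⟩ + (0.1365 + 0.7556i)|10⟩ + (-0.284 - 0.2297i)|11⟩

C-T† leaves the control-|0⟩ kets |00⟩, |01⟩ unchanged and applies T† to qubit 1 on the control-|1⟩ pair (|10⟩, |11⟩).
T† = [[1, 0], [0, (1/√2 - (1/√2)i)]].
With a = amp(|10⟩) = (0.1365 + 0.7556i) and b = amp(|11⟩) = (-0.03841 - 0.3632i):
new amp(|10⟩) = (1)·a = (0.1365 + 0.7556i)
new amp(|11⟩) = (1/√2 - (1/√2)i)·b = (-0.284 - 0.2297i)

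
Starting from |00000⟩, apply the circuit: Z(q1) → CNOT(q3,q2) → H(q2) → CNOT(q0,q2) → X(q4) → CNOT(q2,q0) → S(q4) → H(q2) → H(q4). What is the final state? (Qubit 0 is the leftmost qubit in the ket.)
(1/√8)i|00000⟩ - (1/√8)i|00001⟩ + (1/√8)i|00100⟩ - (1/√8)i|00101⟩ + (1/√8)i|10000⟩ - (1/√8)i|10001⟩ - (1/√8)i|10100⟩ + (1/√8)i|10101⟩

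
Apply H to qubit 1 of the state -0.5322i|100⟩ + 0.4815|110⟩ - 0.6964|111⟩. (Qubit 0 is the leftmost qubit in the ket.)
(0.3405 - 0.3763i)|100⟩ - 0.4924|101⟩ + (-0.3405 - 0.3763i)|110⟩ + 0.4924|111⟩

H on qubit 1 mixes each pair of kets that differ only in qubit 1: amplitudes (a, b) of (|…0…⟩, |…1…⟩) become ((a + b)/√2, (a − b)/√2). Kets absent from the input have amplitude 0.
(|100⟩, |110⟩): (a, b) = (-0.5322i, 0.4815) → ((0.3405 - 0.3763i), (-0.3405 - 0.3763i))
(|101⟩, |111⟩): (a, b) = (0, -0.6964) → (-0.4924, 0.4924)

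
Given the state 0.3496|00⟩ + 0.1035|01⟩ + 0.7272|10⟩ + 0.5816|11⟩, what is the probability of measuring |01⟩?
0.01071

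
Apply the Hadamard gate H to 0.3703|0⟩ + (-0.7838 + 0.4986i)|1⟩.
(-0.2924 + 0.3526i)|0⟩ + (0.8161 - 0.3526i)|1⟩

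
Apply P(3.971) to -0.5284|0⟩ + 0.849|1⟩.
-0.5284|0⟩ + (-0.5733 - 0.6262i)|1⟩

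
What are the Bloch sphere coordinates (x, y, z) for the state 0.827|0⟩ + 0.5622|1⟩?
(0.9299, 0, 0.3679)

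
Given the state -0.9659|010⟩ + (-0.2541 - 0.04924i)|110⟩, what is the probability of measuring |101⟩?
0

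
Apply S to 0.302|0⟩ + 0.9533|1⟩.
0.302|0⟩ + 0.9533i|1⟩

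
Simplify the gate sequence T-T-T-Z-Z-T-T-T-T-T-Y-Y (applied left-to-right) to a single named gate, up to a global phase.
I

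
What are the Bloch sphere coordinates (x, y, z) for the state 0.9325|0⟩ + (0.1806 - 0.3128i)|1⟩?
(0.3368, -0.5834, 0.7391)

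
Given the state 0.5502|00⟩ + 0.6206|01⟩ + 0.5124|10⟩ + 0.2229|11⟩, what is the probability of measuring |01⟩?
0.3851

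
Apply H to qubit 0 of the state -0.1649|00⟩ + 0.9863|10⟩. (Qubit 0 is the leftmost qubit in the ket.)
0.5808|00⟩ - 0.814|10⟩

H on qubit 0 mixes each pair of kets that differ only in qubit 0: amplitudes (a, b) of (|…0…⟩, |…1…⟩) become ((a + b)/√2, (a − b)/√2). Kets absent from the input have amplitude 0.
(|00⟩, |10⟩): (a, b) = (-0.1649, 0.9863) → (0.5808, -0.814)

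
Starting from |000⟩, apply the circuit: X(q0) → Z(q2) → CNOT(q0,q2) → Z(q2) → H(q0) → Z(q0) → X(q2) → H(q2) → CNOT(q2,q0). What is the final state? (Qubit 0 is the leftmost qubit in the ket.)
-1/2|000⟩ - 1/2|001⟩ - 1/2|100⟩ - 1/2|101⟩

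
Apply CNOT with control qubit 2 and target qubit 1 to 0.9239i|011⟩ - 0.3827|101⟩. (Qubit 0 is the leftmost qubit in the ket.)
0.9239i|001⟩ - 0.3827|111⟩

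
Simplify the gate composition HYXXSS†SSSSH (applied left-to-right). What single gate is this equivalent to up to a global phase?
Y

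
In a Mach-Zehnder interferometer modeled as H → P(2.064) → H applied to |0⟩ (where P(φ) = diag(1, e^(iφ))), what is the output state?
(0.2633 + 0.4404i)|0⟩ + (0.7367 - 0.4404i)|1⟩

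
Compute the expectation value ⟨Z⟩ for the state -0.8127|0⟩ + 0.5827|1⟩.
0.3209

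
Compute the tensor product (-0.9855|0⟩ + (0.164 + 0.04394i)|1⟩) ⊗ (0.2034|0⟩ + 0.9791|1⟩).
-0.2005|00⟩ - 0.9649|01⟩ + (0.03336 + 0.008937i)|10⟩ + (0.1606 + 0.04302i)|11⟩

amp(|b₁b₂…⟩) = product of the factor amplitudes for bits b₁, b₂, …; only kets whose every factor amplitude is nonzero survive.
|00⟩: (-0.9855)(0.2034) = -0.2005
|01⟩: (-0.9855)(0.9791) = -0.9649
|10⟩: (0.164 + 0.04394i)(0.2034) = (0.03336 + 0.008937i)
|11⟩: (0.164 + 0.04394i)(0.9791) = (0.1606 + 0.04302i)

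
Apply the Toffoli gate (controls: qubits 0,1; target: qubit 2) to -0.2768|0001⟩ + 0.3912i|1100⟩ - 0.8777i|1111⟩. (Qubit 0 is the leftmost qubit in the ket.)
-0.2768|0001⟩ - 0.8777i|1101⟩ + 0.3912i|1110⟩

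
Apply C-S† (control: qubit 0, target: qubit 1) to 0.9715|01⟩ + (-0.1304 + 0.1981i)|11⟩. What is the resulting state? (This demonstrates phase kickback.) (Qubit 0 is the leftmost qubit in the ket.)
0.9715|01⟩ + (0.1981 + 0.1304i)|11⟩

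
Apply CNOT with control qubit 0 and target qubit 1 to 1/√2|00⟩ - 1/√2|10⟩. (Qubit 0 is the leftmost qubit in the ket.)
1/√2|00⟩ - 1/√2|11⟩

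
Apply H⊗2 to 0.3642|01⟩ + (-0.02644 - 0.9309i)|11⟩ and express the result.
(0.1689 - 0.4655i)|00⟩ + (-0.1689 + 0.4655i)|01⟩ + (0.1953 + 0.4655i)|10⟩ + (-0.1953 - 0.4655i)|11⟩

H⊗2 gives amp(|y⟩) = (1/2) Σ_x (−1)^(x·y) amp(|x⟩), where x·y is the number of positions in which both x and y have a 1.
|00⟩: (0.3642 + (-0.02644 - 0.9309i))/2 = (0.1689 - 0.4655i)
|01⟩: (-0.3642 - (-0.02644 - 0.9309i))/2 = (-0.1689 + 0.4655i)
|10⟩: (0.3642 - (-0.02644 - 0.9309i))/2 = (0.1953 + 0.4655i)
|11⟩: (-0.3642 + (-0.02644 - 0.9309i))/2 = (-0.1953 - 0.4655i)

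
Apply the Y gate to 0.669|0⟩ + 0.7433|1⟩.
-0.7433i|0⟩ + 0.669i|1⟩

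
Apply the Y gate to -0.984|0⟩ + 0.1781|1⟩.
-0.1781i|0⟩ - 0.984i|1⟩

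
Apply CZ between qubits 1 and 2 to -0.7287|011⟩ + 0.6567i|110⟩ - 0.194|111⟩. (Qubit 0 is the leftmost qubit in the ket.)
0.7287|011⟩ + 0.6567i|110⟩ + 0.194|111⟩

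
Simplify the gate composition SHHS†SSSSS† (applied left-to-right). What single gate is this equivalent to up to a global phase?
S†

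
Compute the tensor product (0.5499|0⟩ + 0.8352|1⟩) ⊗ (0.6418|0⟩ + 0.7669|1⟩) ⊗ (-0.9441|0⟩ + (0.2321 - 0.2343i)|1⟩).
-0.3332|000⟩ + (0.08191 - 0.08269i)|001⟩ - 0.3981|010⟩ + (0.09788 - 0.09881i)|011⟩ - 0.5061|100⟩ + (0.1244 - 0.1256i)|101⟩ - 0.6047|110⟩ + (0.1487 - 0.1501i)|111⟩

amp(|b₁b₂…⟩) = product of the factor amplitudes for bits b₁, b₂, …; only kets whose every factor amplitude is nonzero survive.
|000⟩: (0.5499)(0.6418)(-0.9441) = -0.3332
|001⟩: (0.5499)(0.6418)(0.2321 - 0.2343i) = (0.08191 - 0.08269i)
|010⟩: (0.5499)(0.7669)(-0.9441) = -0.3981
|011⟩: (0.5499)(0.7669)(0.2321 - 0.2343i) = (0.09788 - 0.09881i)
|100⟩: (0.8352)(0.6418)(-0.9441) = -0.5061
|101⟩: (0.8352)(0.6418)(0.2321 - 0.2343i) = (0.1244 - 0.1256i)
|110⟩: (0.8352)(0.7669)(-0.9441) = -0.6047
|111⟩: (0.8352)(0.7669)(0.2321 - 0.2343i) = (0.1487 - 0.1501i)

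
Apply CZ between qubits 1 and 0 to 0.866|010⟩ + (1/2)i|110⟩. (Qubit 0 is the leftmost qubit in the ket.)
0.866|010⟩ - (1/2)i|110⟩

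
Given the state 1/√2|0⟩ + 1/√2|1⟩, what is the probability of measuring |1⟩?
1/2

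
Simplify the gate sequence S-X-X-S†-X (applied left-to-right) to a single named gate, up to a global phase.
X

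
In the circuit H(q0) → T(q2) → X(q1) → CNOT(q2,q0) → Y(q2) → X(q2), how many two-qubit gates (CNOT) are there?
1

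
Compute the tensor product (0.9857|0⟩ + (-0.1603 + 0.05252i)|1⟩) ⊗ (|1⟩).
0.9857|01⟩ + (-0.1603 + 0.05252i)|11⟩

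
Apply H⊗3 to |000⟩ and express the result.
1/√8|000⟩ + 1/√8|001⟩ + 1/√8|010⟩ + 1/√8|011⟩ + 1/√8|100⟩ + 1/√8|101⟩ + 1/√8|110⟩ + 1/√8|111⟩

H⊗3 gives amp(|y⟩) = (1/2√2) Σ_x (−1)^(x·y) amp(|x⟩), where x·y is the number of positions in which both x and y have a 1.
|000⟩: (1)/(2√2) = 1/√8
|001⟩: (1)/(2√2) = 1/√8
|010⟩: (1)/(2√2) = 1/√8
|011⟩: (1)/(2√2) = 1/√8
|100⟩: (1)/(2√2) = 1/√8
|101⟩: (1)/(2√2) = 1/√8
|110⟩: (1)/(2√2) = 1/√8
|111⟩: (1)/(2√2) = 1/√8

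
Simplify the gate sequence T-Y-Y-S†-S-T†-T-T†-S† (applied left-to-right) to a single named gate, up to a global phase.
S†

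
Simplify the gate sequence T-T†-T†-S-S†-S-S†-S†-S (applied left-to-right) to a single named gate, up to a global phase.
T†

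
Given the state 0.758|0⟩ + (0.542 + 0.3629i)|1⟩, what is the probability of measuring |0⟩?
0.5746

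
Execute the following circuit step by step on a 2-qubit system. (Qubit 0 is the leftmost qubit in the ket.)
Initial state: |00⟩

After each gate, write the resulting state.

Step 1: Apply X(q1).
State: |01⟩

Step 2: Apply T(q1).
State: (1/√2 + (1/√2)i)|01⟩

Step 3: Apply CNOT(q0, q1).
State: (1/√2 + (1/√2)i)|01⟩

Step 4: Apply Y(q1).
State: (1/√2 - (1/√2)i)|00⟩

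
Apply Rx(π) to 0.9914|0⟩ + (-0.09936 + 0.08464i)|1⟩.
(0.08464 + 0.09936i)|0⟩ - 0.9914i|1⟩

Rx(π) = [[cos(θ/2), −i·sin(θ/2)], [−i·sin(θ/2), cos(θ/2)]]; θ = π, cos(θ/2) ≈ 0, sin(θ/2) ≈ 1.
With a = amp(|0⟩) = 0.9914 and b = amp(|1⟩) = (-0.09936 + 0.08464i):
new amp(|0⟩) = (-i)·b = (0.08464 + 0.09936i)
new amp(|1⟩) = (-i)·a = -0.9914i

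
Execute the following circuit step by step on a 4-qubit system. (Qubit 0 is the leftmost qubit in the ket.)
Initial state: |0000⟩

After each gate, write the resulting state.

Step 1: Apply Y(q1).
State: i|0100⟩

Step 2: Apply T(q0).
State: i|0100⟩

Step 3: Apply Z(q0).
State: i|0100⟩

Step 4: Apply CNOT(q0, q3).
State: i|0100⟩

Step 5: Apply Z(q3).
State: i|0100⟩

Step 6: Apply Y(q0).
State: -|1100⟩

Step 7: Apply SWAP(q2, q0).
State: -|0110⟩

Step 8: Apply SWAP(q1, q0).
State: -|1010⟩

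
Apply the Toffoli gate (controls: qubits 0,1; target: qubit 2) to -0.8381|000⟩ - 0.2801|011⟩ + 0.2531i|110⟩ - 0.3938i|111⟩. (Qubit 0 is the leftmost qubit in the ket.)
-0.8381|000⟩ - 0.2801|011⟩ - 0.3938i|110⟩ + 0.2531i|111⟩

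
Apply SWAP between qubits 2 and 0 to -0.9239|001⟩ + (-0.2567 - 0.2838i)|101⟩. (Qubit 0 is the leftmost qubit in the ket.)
-0.9239|100⟩ + (-0.2567 - 0.2838i)|101⟩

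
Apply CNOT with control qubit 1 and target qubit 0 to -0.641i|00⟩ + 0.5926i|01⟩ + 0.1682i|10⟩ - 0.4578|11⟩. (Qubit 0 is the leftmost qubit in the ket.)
-0.641i|00⟩ - 0.4578|01⟩ + 0.1682i|10⟩ + 0.5926i|11⟩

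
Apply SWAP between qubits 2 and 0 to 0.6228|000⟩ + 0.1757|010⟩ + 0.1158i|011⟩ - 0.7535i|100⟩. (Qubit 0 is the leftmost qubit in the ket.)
0.6228|000⟩ - 0.7535i|001⟩ + 0.1757|010⟩ + 0.1158i|110⟩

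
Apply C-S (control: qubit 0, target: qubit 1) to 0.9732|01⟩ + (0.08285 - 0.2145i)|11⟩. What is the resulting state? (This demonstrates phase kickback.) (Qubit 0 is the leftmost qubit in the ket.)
0.9732|01⟩ + (0.2145 + 0.08285i)|11⟩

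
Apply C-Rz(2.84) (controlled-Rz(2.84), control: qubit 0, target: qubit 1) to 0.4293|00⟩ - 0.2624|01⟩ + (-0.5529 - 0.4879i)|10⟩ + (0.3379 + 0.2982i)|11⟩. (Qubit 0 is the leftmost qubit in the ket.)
0.4293|00⟩ - 0.2624|01⟩ + (-0.5654 + 0.4733i)|10⟩ + (-0.2441 + 0.3789i)|11⟩

C-Rz(2.84) leaves the control-|0⟩ kets |00⟩, |01⟩ unchanged and applies Rz(2.84) to qubit 1 on the control-|1⟩ pair (|10⟩, |11⟩).
Rz(2.84) = [[e^(−iθ/2), 0], [0, e^(iθ/2)]] with e^(±iθ/2) = cos(θ/2) ± i·sin(θ/2); θ = 2.84, cos(θ/2) ≈ 0.150225, sin(θ/2) ≈ 0.988652.
With a = amp(|10⟩) = (-0.5529 - 0.4879i) and b = amp(|11⟩) = (0.3379 + 0.2982i):
new amp(|10⟩) = (0.150225 - 0.988652i)·a = (-0.5654 + 0.4733i)
new amp(|11⟩) = (0.150225 + 0.988652i)·b = (-0.2441 + 0.3789i)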